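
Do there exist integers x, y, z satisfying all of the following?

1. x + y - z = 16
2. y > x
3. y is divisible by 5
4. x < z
Yes

Take x = 19, y = 20, z = 23. Substituting into each constraint:
  (1) 19 + 20 + (-23) = 16 ✓
  (2) 20 > 19 ✓
  (3) 20 = 5 × 4, remainder 0 ✓
  (4) 19 < 23 ✓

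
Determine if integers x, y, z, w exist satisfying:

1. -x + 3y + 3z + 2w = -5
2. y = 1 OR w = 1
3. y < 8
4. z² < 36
Yes

Take x = 0, y = 1, z = 0, w = -4. Substituting into each constraint:
  (1) 0 + 3(1) + 3(0) + 2(-4) = -5 ✓
  (2) y = 1, target 1 ✓ (first branch holds)
  (3) 1 < 8 ✓
  (4) z² = (0)² = 0, and 0 < 36 ✓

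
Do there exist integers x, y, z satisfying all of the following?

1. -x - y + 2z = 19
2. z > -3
Yes

Take x = 1, y = 0, z = 10. Substituting into each constraint:
  (1) (-1) + 0 + 2(10) = 19 ✓
  (2) 10 > -3 ✓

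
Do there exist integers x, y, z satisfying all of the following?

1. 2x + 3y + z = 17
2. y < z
Yes

Take x = 10, y = -1, z = 0. Substituting into each constraint:
  (1) 2(10) + 3(-1) + 0 = 17 ✓
  (2) -1 < 0 ✓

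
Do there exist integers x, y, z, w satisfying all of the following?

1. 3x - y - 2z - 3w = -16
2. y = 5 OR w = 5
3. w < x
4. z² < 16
Yes

Take x = 6, y = 21, z = -1, w = 5. Substituting into each constraint:
  (1) 3(6) + (-21) - 2(-1) - 3(5) = -16 ✓
  (2) w = 5, target 5 ✓ (second branch holds)
  (3) 5 < 6 ✓
  (4) z² = (-1)² = 1, and 1 < 16 ✓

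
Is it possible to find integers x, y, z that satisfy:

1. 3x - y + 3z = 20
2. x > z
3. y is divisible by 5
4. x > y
Yes

Take x = 3, y = -5, z = 2. Substituting into each constraint:
  (1) 3(3) + 5 + 3(2) = 20 ✓
  (2) 3 > 2 ✓
  (3) -5 = 5 × -1, remainder 0 ✓
  (4) 3 > -5 ✓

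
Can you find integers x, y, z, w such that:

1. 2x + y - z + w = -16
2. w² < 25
Yes

Take x = 0, y = -16, z = 0, w = 0. Substituting into each constraint:
  (1) 2(0) + (-16) + 0 + 0 = -16 ✓
  (2) w² = (0)² = 0, and 0 < 25 ✓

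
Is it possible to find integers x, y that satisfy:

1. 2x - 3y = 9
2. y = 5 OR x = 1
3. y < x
Yes

Take x = 12, y = 5. Substituting into each constraint:
  (1) 2(12) - 3(5) = 9 ✓
  (2) y = 5, target 5 ✓ (first branch holds)
  (3) 5 < 12 ✓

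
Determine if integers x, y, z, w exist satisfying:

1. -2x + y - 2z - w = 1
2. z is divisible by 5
Yes

Take x = 0, y = 1, z = 0, w = 0. Substituting into each constraint:
  (1) -2(0) + 1 - 2(0) + 0 = 1 ✓
  (2) 0 = 5 × 0, remainder 0 ✓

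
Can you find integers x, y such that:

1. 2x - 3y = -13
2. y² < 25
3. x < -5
Yes

Take x = -8, y = -1. Substituting into each constraint:
  (1) 2(-8) - 3(-1) = -13 ✓
  (2) y² = (-1)² = 1, and 1 < 25 ✓
  (3) -8 < -5 ✓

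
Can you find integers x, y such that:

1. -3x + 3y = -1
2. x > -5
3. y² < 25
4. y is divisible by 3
No

Even the single constraint (-3x + 3y = -1) is infeasible over the integers.

  - -3x + 3y = -1: every term on the left is divisible by 3, so the LHS ≡ 0 (mod 3), but the RHS -1 is not — no integer solution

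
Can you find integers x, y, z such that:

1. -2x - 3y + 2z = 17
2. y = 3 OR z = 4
Yes

Take x = -12, y = 5, z = 4. Substituting into each constraint:
  (1) -2(-12) - 3(5) + 2(4) = 17 ✓
  (2) z = 4, target 4 ✓ (second branch holds)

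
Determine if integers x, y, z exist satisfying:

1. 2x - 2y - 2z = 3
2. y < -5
No

Even the single constraint (2x - 2y - 2z = 3) is infeasible over the integers.

  - 2x - 2y - 2z = 3: every term on the left is divisible by 2, so the LHS ≡ 0 (mod 2), but the RHS 3 is not — no integer solution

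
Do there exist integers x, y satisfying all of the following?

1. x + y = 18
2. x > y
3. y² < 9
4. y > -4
Yes

Take x = 18, y = 0. Substituting into each constraint:
  (1) 18 + 0 = 18 ✓
  (2) 18 > 0 ✓
  (3) y² = (0)² = 0, and 0 < 9 ✓
  (4) 0 > -4 ✓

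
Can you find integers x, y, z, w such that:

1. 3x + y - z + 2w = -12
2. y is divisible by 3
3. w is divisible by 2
Yes

Take x = -4, y = 0, z = 0, w = 0. Substituting into each constraint:
  (1) 3(-4) + 0 + 0 + 2(0) = -12 ✓
  (2) 0 = 3 × 0, remainder 0 ✓
  (3) 0 = 2 × 0, remainder 0 ✓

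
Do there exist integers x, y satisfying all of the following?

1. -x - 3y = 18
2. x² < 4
Yes

Take x = 0, y = -6. Substituting into each constraint:
  (1) 0 - 3(-6) = 18 ✓
  (2) x² = (0)² = 0, and 0 < 4 ✓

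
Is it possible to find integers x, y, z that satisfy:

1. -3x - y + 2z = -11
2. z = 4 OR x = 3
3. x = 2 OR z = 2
Yes

Take x = 2, y = 13, z = 4. Substituting into each constraint:
  (1) -3(2) + (-13) + 2(4) = -11 ✓
  (2) z = 4, target 4 ✓ (first branch holds)
  (3) x = 2, target 2 ✓ (first branch holds)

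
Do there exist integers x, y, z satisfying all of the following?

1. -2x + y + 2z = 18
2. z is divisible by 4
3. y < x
Yes

Take x = -19, y = -20, z = 0. Substituting into each constraint:
  (1) -2(-19) + (-20) + 2(0) = 18 ✓
  (2) 0 = 4 × 0, remainder 0 ✓
  (3) -20 < -19 ✓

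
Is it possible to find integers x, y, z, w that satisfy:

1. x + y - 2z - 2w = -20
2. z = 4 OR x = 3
Yes

Take x = 0, y = 0, z = 4, w = 6. Substituting into each constraint:
  (1) 0 + 0 - 2(4) - 2(6) = -20 ✓
  (2) z = 4, target 4 ✓ (first branch holds)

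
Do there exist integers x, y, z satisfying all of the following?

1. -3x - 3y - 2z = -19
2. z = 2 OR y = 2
Yes

Take x = 5, y = 2, z = -1. Substituting into each constraint:
  (1) -3(5) - 3(2) - 2(-1) = -19 ✓
  (2) y = 2, target 2 ✓ (second branch holds)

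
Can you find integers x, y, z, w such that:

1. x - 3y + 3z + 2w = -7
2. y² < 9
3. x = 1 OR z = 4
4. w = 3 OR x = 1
Yes

Take x = 1, y = 2, z = 0, w = -1. Substituting into each constraint:
  (1) 1 - 3(2) + 3(0) + 2(-1) = -7 ✓
  (2) y² = (2)² = 4, and 4 < 9 ✓
  (3) x = 1, target 1 ✓ (first branch holds)
  (4) x = 1, target 1 ✓ (second branch holds)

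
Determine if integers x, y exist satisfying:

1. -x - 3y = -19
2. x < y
Yes

Take x = 4, y = 5. Substituting into each constraint:
  (1) (-4) - 3(5) = -19 ✓
  (2) 4 < 5 ✓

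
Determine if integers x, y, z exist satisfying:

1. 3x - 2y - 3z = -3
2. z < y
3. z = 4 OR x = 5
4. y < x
Yes

Take x = 7, y = 6, z = 4. Substituting into each constraint:
  (1) 3(7) - 2(6) - 3(4) = -3 ✓
  (2) 4 < 6 ✓
  (3) z = 4, target 4 ✓ (first branch holds)
  (4) 6 < 7 ✓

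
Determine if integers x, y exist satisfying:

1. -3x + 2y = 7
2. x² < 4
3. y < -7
No

The full constraint system is jointly infeasible over the integers. Each constraint and what it forces:

  - -3x + 2y = 7: is a linear equation tying the variables together
  - x² < 4: restricts x to |x| ≤ 1
  - y < -7: bounds one variable relative to a constant

Range argument: with x ∈ [-1, 1], y ∈ [−∞, -8], the left side of the equation is at most -13, but the right side is 7 > -13. No integer solution exists.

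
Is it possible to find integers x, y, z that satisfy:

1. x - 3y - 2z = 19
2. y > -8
Yes

Take x = 19, y = 0, z = 0. Substituting into each constraint:
  (1) 19 - 3(0) - 2(0) = 19 ✓
  (2) 0 > -8 ✓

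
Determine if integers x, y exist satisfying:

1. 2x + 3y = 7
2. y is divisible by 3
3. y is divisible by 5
Yes

Take x = -19, y = 15. Substituting into each constraint:
  (1) 2(-19) + 3(15) = 7 ✓
  (2) 15 = 3 × 5, remainder 0 ✓
  (3) 15 = 5 × 3, remainder 0 ✓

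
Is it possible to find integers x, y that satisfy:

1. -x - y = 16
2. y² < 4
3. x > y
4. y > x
No

A contradictory subset is {x > y, y > x}. No integer assignment can satisfy these jointly:

  - x > y: bounds one variable relative to another variable
  - y > x: bounds one variable relative to another variable

Direct contradiction: x > y and y > x cannot both hold.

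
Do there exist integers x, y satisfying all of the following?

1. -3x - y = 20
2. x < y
Yes

Take x = -6, y = -2. Substituting into each constraint:
  (1) -3(-6) + 2 = 20 ✓
  (2) -6 < -2 ✓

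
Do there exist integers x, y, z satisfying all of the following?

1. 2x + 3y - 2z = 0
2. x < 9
Yes

Take x = 0, y = 0, z = 0. Substituting into each constraint:
  (1) 2(0) + 3(0) - 2(0) = 0 ✓
  (2) 0 < 9 ✓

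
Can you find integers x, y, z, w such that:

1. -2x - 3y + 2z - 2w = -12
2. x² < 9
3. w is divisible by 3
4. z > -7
Yes

Take x = 0, y = 0, z = -6, w = 0. Substituting into each constraint:
  (1) -2(0) - 3(0) + 2(-6) - 2(0) = -12 ✓
  (2) x² = (0)² = 0, and 0 < 9 ✓
  (3) 0 = 3 × 0, remainder 0 ✓
  (4) -6 > -7 ✓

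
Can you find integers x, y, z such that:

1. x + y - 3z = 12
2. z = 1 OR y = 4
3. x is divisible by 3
Yes

Take x = 0, y = 15, z = 1. Substituting into each constraint:
  (1) 0 + 15 - 3(1) = 12 ✓
  (2) z = 1, target 1 ✓ (first branch holds)
  (3) 0 = 3 × 0, remainder 0 ✓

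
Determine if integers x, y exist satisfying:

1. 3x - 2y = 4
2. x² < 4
Yes

Take x = 0, y = -2. Substituting into each constraint:
  (1) 3(0) - 2(-2) = 4 ✓
  (2) x² = (0)² = 0, and 0 < 4 ✓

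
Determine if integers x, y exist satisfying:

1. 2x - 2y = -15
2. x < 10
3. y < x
No

Even the single constraint (2x - 2y = -15) is infeasible over the integers.

  - 2x - 2y = -15: every term on the left is divisible by 2, so the LHS ≡ 0 (mod 2), but the RHS -15 is not — no integer solution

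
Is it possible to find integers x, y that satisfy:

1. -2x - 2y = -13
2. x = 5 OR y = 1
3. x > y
No

Even the single constraint (-2x - 2y = -13) is infeasible over the integers.

  - -2x - 2y = -13: every term on the left is divisible by 2, so the LHS ≡ 0 (mod 2), but the RHS -13 is not — no integer solution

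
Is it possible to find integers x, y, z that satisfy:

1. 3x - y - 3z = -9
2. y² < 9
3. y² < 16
Yes

Take x = 0, y = 0, z = 3. Substituting into each constraint:
  (1) 3(0) + 0 - 3(3) = -9 ✓
  (2) y² = (0)² = 0, and 0 < 9 ✓
  (3) y² = (0)² = 0, and 0 < 16 ✓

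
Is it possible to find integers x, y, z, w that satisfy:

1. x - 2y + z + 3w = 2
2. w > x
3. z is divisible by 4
Yes

Take x = -2, y = -2, z = 0, w = 0. Substituting into each constraint:
  (1) (-2) - 2(-2) + 0 + 3(0) = 2 ✓
  (2) 0 > -2 ✓
  (3) 0 = 4 × 0, remainder 0 ✓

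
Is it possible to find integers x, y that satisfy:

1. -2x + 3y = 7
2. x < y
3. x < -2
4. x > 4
No

A contradictory subset is {x < -2, x > 4}. No integer assignment can satisfy these jointly:

  - x < -2: bounds one variable relative to a constant
  - x > 4: bounds one variable relative to a constant

Direct contradiction: the bounds on x require x ≥ 5 and x ≤ -3 simultaneously, which is empty.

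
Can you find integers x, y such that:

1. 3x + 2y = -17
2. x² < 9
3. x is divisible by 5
No

The full constraint system is jointly infeasible over the integers. Each constraint and what it forces:

  - 3x + 2y = -17: is a linear equation tying the variables together
  - x² < 9: restricts x to |x| ≤ 2
  - x is divisible by 5: restricts x to multiples of 5

The bounds confine x to {0} with 5 | x. For each value, substitute into the equation:
  • x = 0: the equation gives 2y = -17, so y would not be an integer.
Every case fails, so no integer solution exists.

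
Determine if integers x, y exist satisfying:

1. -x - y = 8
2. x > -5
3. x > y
Yes

Take x = -3, y = -5. Substituting into each constraint:
  (1) 3 + 5 = 8 ✓
  (2) -3 > -5 ✓
  (3) -3 > -5 ✓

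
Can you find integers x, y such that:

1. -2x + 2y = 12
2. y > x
Yes

Take x = -6, y = 0. Substituting into each constraint:
  (1) -2(-6) + 2(0) = 12 ✓
  (2) 0 > -6 ✓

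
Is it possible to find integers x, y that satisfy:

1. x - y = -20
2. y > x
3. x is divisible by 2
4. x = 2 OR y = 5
Yes

Take x = 2, y = 22. Substituting into each constraint:
  (1) 2 + (-22) = -20 ✓
  (2) 22 > 2 ✓
  (3) 2 = 2 × 1, remainder 0 ✓
  (4) x = 2, target 2 ✓ (first branch holds)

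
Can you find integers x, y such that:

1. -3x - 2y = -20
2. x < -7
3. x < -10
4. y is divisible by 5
Yes

Take x = -20, y = 40. Substituting into each constraint:
  (1) -3(-20) - 2(40) = -20 ✓
  (2) -20 < -7 ✓
  (3) -20 < -10 ✓
  (4) 40 = 5 × 8, remainder 0 ✓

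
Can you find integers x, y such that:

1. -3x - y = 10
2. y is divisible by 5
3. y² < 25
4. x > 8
No

A contradictory subset is {-3x - y = 10, y² < 25, x > 8}. No integer assignment can satisfy these jointly:

  - -3x - y = 10: is a linear equation tying the variables together
  - y² < 25: restricts y to |y| ≤ 4
  - x > 8: bounds one variable relative to a constant

Range argument: with x ∈ [9, ∞], y ∈ [-4, 4], the left side of the equation is at most -23, but the right side is 10 > -23. No integer solution exists.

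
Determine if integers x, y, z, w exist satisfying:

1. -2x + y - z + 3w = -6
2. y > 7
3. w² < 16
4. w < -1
Yes

Take x = 0, y = 8, z = 8, w = -2. Substituting into each constraint:
  (1) -2(0) + 8 + (-8) + 3(-2) = -6 ✓
  (2) 8 > 7 ✓
  (3) w² = (-2)² = 4, and 4 < 16 ✓
  (4) -2 < -1 ✓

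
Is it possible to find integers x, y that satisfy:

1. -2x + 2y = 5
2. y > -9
No

Even the single constraint (-2x + 2y = 5) is infeasible over the integers.

  - -2x + 2y = 5: every term on the left is divisible by 2, so the LHS ≡ 0 (mod 2), but the RHS 5 is not — no integer solution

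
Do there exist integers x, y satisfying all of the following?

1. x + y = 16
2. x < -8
Yes

Take x = -9, y = 25. Substituting into each constraint:
  (1) (-9) + 25 = 16 ✓
  (2) -9 < -8 ✓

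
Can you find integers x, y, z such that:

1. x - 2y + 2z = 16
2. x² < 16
Yes

Take x = 0, y = 0, z = 8. Substituting into each constraint:
  (1) 0 - 2(0) + 2(8) = 16 ✓
  (2) x² = (0)² = 0, and 0 < 16 ✓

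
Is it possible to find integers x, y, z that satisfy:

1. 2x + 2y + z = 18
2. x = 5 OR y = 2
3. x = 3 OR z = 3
Yes

Take x = 3, y = 2, z = 8. Substituting into each constraint:
  (1) 2(3) + 2(2) + 8 = 18 ✓
  (2) y = 2, target 2 ✓ (second branch holds)
  (3) x = 3, target 3 ✓ (first branch holds)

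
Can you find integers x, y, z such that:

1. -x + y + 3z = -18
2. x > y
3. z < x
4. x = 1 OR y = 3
Yes

Take x = 21, y = 3, z = 0. Substituting into each constraint:
  (1) (-21) + 3 + 3(0) = -18 ✓
  (2) 21 > 3 ✓
  (3) 0 < 21 ✓
  (4) y = 3, target 3 ✓ (second branch holds)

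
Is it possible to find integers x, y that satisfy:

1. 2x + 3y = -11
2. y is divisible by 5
Yes

Take x = 2, y = -5. Substituting into each constraint:
  (1) 2(2) + 3(-5) = -11 ✓
  (2) -5 = 5 × -1, remainder 0 ✓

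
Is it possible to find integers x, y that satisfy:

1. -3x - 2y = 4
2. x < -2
Yes

Take x = -4, y = 4. Substituting into each constraint:
  (1) -3(-4) - 2(4) = 4 ✓
  (2) -4 < -2 ✓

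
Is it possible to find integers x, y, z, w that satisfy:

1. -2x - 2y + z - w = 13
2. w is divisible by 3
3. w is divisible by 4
Yes

Take x = 0, y = 0, z = 13, w = 0. Substituting into each constraint:
  (1) -2(0) - 2(0) + 13 + 0 = 13 ✓
  (2) 0 = 3 × 0, remainder 0 ✓
  (3) 0 = 4 × 0, remainder 0 ✓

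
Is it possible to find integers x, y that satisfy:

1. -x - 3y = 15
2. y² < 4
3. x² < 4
No

The full constraint system is jointly infeasible over the integers. Each constraint and what it forces:

  - -x - 3y = 15: is a linear equation tying the variables together
  - y² < 4: restricts y to |y| ≤ 1
  - x² < 4: restricts x to |x| ≤ 1

Range argument: with x ∈ [-1, 1], y ∈ [-1, 1], the left side of the equation is at most 4, but the right side is 15 > 4. No integer solution exists.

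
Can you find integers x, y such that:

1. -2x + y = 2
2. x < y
Yes

Take x = -1, y = 0. Substituting into each constraint:
  (1) -2(-1) + 0 = 2 ✓
  (2) -1 < 0 ✓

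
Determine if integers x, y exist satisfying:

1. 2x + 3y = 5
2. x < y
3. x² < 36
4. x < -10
No

A contradictory subset is {x² < 36, x < -10}. No integer assignment can satisfy these jointly:

  - x² < 36: restricts x to |x| ≤ 5
  - x < -10: bounds one variable relative to a constant

Direct contradiction: the bounds on x require x ≥ -5 and x ≤ -11 simultaneously, which is empty.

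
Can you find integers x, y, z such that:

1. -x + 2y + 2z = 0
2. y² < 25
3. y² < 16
Yes

Take x = 0, y = 0, z = 0. Substituting into each constraint:
  (1) 0 + 2(0) + 2(0) = 0 ✓
  (2) y² = (0)² = 0, and 0 < 25 ✓
  (3) y² = (0)² = 0, and 0 < 16 ✓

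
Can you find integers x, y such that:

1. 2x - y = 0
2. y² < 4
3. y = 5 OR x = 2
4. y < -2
No

A contradictory subset is {2x - y = 0, y = 5 OR x = 2, y < -2}. No integer assignment can satisfy these jointly:

  - 2x - y = 0: is a linear equation tying the variables together
  - y = 5 OR x = 2: forces a choice: either y = 5 or x = 2
  - y < -2: bounds one variable relative to a constant

Split on the disjunction (y = 5 OR x = 2):
  • If y = 5: this contradicts the bound y ≤ -3.
  • If x = 2: the equation forces y = 4, which contradicts the bound y ≤ -3.
Both branches are infeasible, so the system has no integer solution.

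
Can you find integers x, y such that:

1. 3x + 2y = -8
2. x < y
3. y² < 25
Yes

Take x = -2, y = -1. Substituting into each constraint:
  (1) 3(-2) + 2(-1) = -8 ✓
  (2) -2 < -1 ✓
  (3) y² = (-1)² = 1, and 1 < 25 ✓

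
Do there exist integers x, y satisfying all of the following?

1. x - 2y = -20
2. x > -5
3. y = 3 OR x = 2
Yes

Take x = 2, y = 11. Substituting into each constraint:
  (1) 2 - 2(11) = -20 ✓
  (2) 2 > -5 ✓
  (3) x = 2, target 2 ✓ (second branch holds)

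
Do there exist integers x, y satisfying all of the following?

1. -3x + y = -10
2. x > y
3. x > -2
Yes

Take x = 4, y = 2. Substituting into each constraint:
  (1) -3(4) + 2 = -10 ✓
  (2) 4 > 2 ✓
  (3) 4 > -2 ✓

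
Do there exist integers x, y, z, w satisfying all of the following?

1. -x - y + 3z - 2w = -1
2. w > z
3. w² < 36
Yes

Take x = 0, y = -2, z = -1, w = 0. Substituting into each constraint:
  (1) 0 + 2 + 3(-1) - 2(0) = -1 ✓
  (2) 0 > -1 ✓
  (3) w² = (0)² = 0, and 0 < 36 ✓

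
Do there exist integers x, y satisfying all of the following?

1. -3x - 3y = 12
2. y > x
Yes

Take x = -3, y = -1. Substituting into each constraint:
  (1) -3(-3) - 3(-1) = 12 ✓
  (2) -1 > -3 ✓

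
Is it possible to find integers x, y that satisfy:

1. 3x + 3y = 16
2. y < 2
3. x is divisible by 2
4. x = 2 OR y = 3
No

Even the single constraint (3x + 3y = 16) is infeasible over the integers.

  - 3x + 3y = 16: every term on the left is divisible by 3, so the LHS ≡ 0 (mod 3), but the RHS 16 is not — no integer solution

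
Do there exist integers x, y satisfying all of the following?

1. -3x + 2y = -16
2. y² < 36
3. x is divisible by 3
Yes

Take x = 6, y = 1. Substituting into each constraint:
  (1) -3(6) + 2(1) = -16 ✓
  (2) y² = (1)² = 1, and 1 < 36 ✓
  (3) 6 = 3 × 2, remainder 0 ✓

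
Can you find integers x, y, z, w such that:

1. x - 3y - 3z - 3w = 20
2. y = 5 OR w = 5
Yes

Take x = 2, y = -11, z = 0, w = 5. Substituting into each constraint:
  (1) 2 - 3(-11) - 3(0) - 3(5) = 20 ✓
  (2) w = 5, target 5 ✓ (second branch holds)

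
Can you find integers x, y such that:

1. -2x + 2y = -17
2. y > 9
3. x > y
No

Even the single constraint (-2x + 2y = -17) is infeasible over the integers.

  - -2x + 2y = -17: every term on the left is divisible by 2, so the LHS ≡ 0 (mod 2), but the RHS -17 is not — no integer solution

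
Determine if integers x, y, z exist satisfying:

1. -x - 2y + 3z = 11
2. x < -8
Yes

Take x = -11, y = 0, z = 0. Substituting into each constraint:
  (1) 11 - 2(0) + 3(0) = 11 ✓
  (2) -11 < -8 ✓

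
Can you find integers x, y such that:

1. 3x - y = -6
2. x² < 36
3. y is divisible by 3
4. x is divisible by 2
Yes

Take x = -2, y = 0. Substituting into each constraint:
  (1) 3(-2) + 0 = -6 ✓
  (2) x² = (-2)² = 4, and 4 < 36 ✓
  (3) 0 = 3 × 0, remainder 0 ✓
  (4) -2 = 2 × -1, remainder 0 ✓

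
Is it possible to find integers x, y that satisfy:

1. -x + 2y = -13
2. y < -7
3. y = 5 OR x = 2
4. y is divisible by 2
No

A contradictory subset is {-x + 2y = -13, y < -7, y = 5 OR x = 2}. No integer assignment can satisfy these jointly:

  - -x + 2y = -13: is a linear equation tying the variables together
  - y < -7: bounds one variable relative to a constant
  - y = 5 OR x = 2: forces a choice: either y = 5 or x = 2

Split on the disjunction (y = 5 OR x = 2):
  • If y = 5: this contradicts the bound y ≤ -8.
  • If x = 2: with x = 2, every remaining term of the linear equation is divisible by 2, so the left side is ≡ 0 (mod 2); but the right side -11 ≡ 1 (mod 2). No integers can satisfy it.
Both branches are infeasible, so the system has no integer solution.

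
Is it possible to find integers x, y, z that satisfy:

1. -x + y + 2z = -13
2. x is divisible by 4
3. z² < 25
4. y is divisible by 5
Yes

Take x = 20, y = 5, z = 1. Substituting into each constraint:
  (1) (-20) + 5 + 2(1) = -13 ✓
  (2) 20 = 4 × 5, remainder 0 ✓
  (3) z² = (1)² = 1, and 1 < 25 ✓
  (4) 5 = 5 × 1, remainder 0 ✓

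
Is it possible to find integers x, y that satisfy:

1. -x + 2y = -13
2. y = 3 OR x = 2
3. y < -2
No

The full constraint system is jointly infeasible over the integers. Each constraint and what it forces:

  - -x + 2y = -13: is a linear equation tying the variables together
  - y = 3 OR x = 2: forces a choice: either y = 3 or x = 2
  - y < -2: bounds one variable relative to a constant

Split on the disjunction (y = 3 OR x = 2):
  • If y = 3: this contradicts the bound y ≤ -3.
  • If x = 2: with x = 2, every remaining term of the linear equation is divisible by 2, so the left side is ≡ 0 (mod 2); but the right side -11 ≡ 1 (mod 2). No integers can satisfy it.
Both branches are infeasible, so the system has no integer solution.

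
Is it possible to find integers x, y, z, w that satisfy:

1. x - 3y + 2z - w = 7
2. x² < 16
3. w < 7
Yes

Take x = 0, y = 0, z = 0, w = -7. Substituting into each constraint:
  (1) 0 - 3(0) + 2(0) + 7 = 7 ✓
  (2) x² = (0)² = 0, and 0 < 16 ✓
  (3) -7 < 7 ✓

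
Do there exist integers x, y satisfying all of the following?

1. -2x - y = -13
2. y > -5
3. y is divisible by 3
Yes

Take x = -1, y = 15. Substituting into each constraint:
  (1) -2(-1) + (-15) = -13 ✓
  (2) 15 > -5 ✓
  (3) 15 = 3 × 5, remainder 0 ✓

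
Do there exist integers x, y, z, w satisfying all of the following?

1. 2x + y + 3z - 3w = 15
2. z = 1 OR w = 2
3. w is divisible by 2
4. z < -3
Yes

Take x = 16, y = 1, z = -4, w = 2. Substituting into each constraint:
  (1) 2(16) + 1 + 3(-4) - 3(2) = 15 ✓
  (2) w = 2, target 2 ✓ (second branch holds)
  (3) 2 = 2 × 1, remainder 0 ✓
  (4) -4 < -3 ✓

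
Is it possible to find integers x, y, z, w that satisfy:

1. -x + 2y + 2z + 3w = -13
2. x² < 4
Yes

Take x = 0, y = -8, z = 0, w = 1. Substituting into each constraint:
  (1) 0 + 2(-8) + 2(0) + 3(1) = -13 ✓
  (2) x² = (0)² = 0, and 0 < 4 ✓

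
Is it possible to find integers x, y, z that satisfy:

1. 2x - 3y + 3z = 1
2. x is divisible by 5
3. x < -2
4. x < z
Yes

Take x = -10, y = 1, z = 8. Substituting into each constraint:
  (1) 2(-10) - 3(1) + 3(8) = 1 ✓
  (2) -10 = 5 × -2, remainder 0 ✓
  (3) -10 < -2 ✓
  (4) -10 < 8 ✓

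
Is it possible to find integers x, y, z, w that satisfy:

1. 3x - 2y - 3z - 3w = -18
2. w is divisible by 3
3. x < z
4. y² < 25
Yes

Take x = -4, y = 3, z = 6, w = -6. Substituting into each constraint:
  (1) 3(-4) - 2(3) - 3(6) - 3(-6) = -18 ✓
  (2) -6 = 3 × -2, remainder 0 ✓
  (3) -4 < 6 ✓
  (4) y² = (3)² = 9, and 9 < 25 ✓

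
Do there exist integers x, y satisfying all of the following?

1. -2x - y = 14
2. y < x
Yes

Take x = -4, y = -6. Substituting into each constraint:
  (1) -2(-4) + 6 = 14 ✓
  (2) -6 < -4 ✓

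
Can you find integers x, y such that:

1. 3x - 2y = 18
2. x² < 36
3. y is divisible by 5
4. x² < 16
No

A contradictory subset is {3x - 2y = 18, y is divisible by 5, x² < 16}. No integer assignment can satisfy these jointly:

  - 3x - 2y = 18: is a linear equation tying the variables together
  - y is divisible by 5: restricts y to multiples of 5
  - x² < 16: restricts x to |x| ≤ 3

The bounds confine x to {-3, -2, -1, 0, 1, 2, 3}. For each value, substitute into the equation:
  • x = -3: the equation gives -2y = 27, so y would not be an integer.
  • x = -2: the equation forces y = -12, but 5 does not divide -12.
  • x = -1: the equation gives -2y = 21, so y would not be an integer.
  • x = 0: the equation forces y = -9, but 5 does not divide -9.
  • x = 1: the equation gives -2y = 15, so y would not be an integer.
  • x = 2: the equation forces y = -6, but 5 does not divide -6.
  • x = 3: the equation gives -2y = 9, so y would not be an integer.
Every case fails, so no integer solution exists.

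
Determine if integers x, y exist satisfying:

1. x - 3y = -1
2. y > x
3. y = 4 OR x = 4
No

The full constraint system is jointly infeasible over the integers. Each constraint and what it forces:

  - x - 3y = -1: is a linear equation tying the variables together
  - y > x: bounds one variable relative to another variable
  - y = 4 OR x = 4: forces a choice: either y = 4 or x = 4

Split on the disjunction (y = 4 OR x = 4):
  • If y = 4: the equation forces x = 11, giving (y, x) = (4, 11), which violates y > x.
  • If x = 4: with x = 4, every remaining term of the linear equation is divisible by 3, so the left side is ≡ 0 (mod 3); but the right side -5 ≡ 1 (mod 3). No integers can satisfy it.
Both branches are infeasible, so the system has no integer solution.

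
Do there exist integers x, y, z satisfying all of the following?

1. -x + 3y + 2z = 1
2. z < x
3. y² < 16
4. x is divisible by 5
Yes

Take x = 0, y = 1, z = -1. Substituting into each constraint:
  (1) 0 + 3(1) + 2(-1) = 1 ✓
  (2) -1 < 0 ✓
  (3) y² = (1)² = 1, and 1 < 16 ✓
  (4) 0 = 5 × 0, remainder 0 ✓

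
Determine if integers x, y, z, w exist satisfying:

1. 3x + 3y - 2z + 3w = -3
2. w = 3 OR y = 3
Yes

Take x = 0, y = 3, z = 0, w = -4. Substituting into each constraint:
  (1) 3(0) + 3(3) - 2(0) + 3(-4) = -3 ✓
  (2) y = 3, target 3 ✓ (second branch holds)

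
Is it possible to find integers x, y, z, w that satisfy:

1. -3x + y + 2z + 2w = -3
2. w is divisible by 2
Yes

Take x = 0, y = -3, z = 0, w = 0. Substituting into each constraint:
  (1) -3(0) + (-3) + 2(0) + 2(0) = -3 ✓
  (2) 0 = 2 × 0, remainder 0 ✓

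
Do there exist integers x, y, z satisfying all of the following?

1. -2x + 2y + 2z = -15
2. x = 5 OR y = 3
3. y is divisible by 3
No

Even the single constraint (-2x + 2y + 2z = -15) is infeasible over the integers.

  - -2x + 2y + 2z = -15: every term on the left is divisible by 2, so the LHS ≡ 0 (mod 2), but the RHS -15 is not — no integer solution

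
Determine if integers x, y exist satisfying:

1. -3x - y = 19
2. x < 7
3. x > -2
Yes

Take x = -1, y = -16. Substituting into each constraint:
  (1) -3(-1) + 16 = 19 ✓
  (2) -1 < 7 ✓
  (3) -1 > -2 ✓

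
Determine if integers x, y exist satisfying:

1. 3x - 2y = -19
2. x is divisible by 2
No

The full constraint system is jointly infeasible over the integers. Each constraint and what it forces:

  - 3x - 2y = -19: is a linear equation tying the variables together
  - x is divisible by 2: restricts x to multiples of 2

Modular obstruction: writing x = 2x', every remaining term of the linear equation is divisible by 2, so the left side is ≡ 0 (mod 2); but the right side -19 ≡ 1 (mod 2). No integers can satisfy it.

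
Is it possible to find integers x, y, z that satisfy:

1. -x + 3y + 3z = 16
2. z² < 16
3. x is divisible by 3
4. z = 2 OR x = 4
No

A contradictory subset is {-x + 3y + 3z = 16, x is divisible by 3}. No integer assignment can satisfy these jointly:

  - -x + 3y + 3z = 16: is a linear equation tying the variables together
  - x is divisible by 3: restricts x to multiples of 3

Modular obstruction: writing x = 3x', every remaining term of the linear equation is divisible by 3, so the left side is ≡ 0 (mod 3); but the right side 16 ≡ 1 (mod 3). No integers can satisfy it.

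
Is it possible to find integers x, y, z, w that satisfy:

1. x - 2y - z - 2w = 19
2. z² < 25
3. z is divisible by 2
Yes

Take x = 19, y = 0, z = 0, w = 0. Substituting into each constraint:
  (1) 19 - 2(0) + 0 - 2(0) = 19 ✓
  (2) z² = (0)² = 0, and 0 < 25 ✓
  (3) 0 = 2 × 0, remainder 0 ✓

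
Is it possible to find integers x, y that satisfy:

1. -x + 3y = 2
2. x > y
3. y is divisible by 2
Yes

Take x = 4, y = 2. Substituting into each constraint:
  (1) (-4) + 3(2) = 2 ✓
  (2) 4 > 2 ✓
  (3) 2 = 2 × 1, remainder 0 ✓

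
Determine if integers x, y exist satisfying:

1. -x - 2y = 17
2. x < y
Yes

Take x = -7, y = -5. Substituting into each constraint:
  (1) 7 - 2(-5) = 17 ✓
  (2) -7 < -5 ✓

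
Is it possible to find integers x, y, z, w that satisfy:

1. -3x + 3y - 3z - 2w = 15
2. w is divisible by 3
Yes

Take x = 0, y = 0, z = -5, w = 0. Substituting into each constraint:
  (1) -3(0) + 3(0) - 3(-5) - 2(0) = 15 ✓
  (2) 0 = 3 × 0, remainder 0 ✓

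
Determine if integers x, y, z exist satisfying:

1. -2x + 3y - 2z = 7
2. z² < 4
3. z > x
Yes

Take x = 0, y = 3, z = 1. Substituting into each constraint:
  (1) -2(0) + 3(3) - 2(1) = 7 ✓
  (2) z² = (1)² = 1, and 1 < 4 ✓
  (3) 1 > 0 ✓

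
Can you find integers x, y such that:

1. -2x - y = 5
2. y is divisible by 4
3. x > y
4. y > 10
No

A contradictory subset is {-2x - y = 5, x > y, y > 10}. No integer assignment can satisfy these jointly:

  - -2x - y = 5: is a linear equation tying the variables together
  - x > y: bounds one variable relative to another variable
  - y > 10: bounds one variable relative to a constant

Propagating the comparison: x > y and y ≥ 11 give x ≥ 12. Range argument: with x ∈ [12, ∞], y ∈ [11, ∞], the left side of the equation is at most -35, but the right side is 5 > -35. No integer solution exists.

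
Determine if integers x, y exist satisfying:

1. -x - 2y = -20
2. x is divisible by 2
Yes

Take x = 0, y = 10. Substituting into each constraint:
  (1) 0 - 2(10) = -20 ✓
  (2) 0 = 2 × 0, remainder 0 ✓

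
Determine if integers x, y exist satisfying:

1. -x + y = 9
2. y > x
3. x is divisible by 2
Yes

Take x = 0, y = 9. Substituting into each constraint:
  (1) 0 + 9 = 9 ✓
  (2) 9 > 0 ✓
  (3) 0 = 2 × 0, remainder 0 ✓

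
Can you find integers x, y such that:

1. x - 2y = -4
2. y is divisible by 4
Yes

Take x = -4, y = 0. Substituting into each constraint:
  (1) (-4) - 2(0) = -4 ✓
  (2) 0 = 4 × 0, remainder 0 ✓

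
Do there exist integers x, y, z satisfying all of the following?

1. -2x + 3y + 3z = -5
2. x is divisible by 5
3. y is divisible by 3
Yes

Take x = 10, y = 6, z = -1. Substituting into each constraint:
  (1) -2(10) + 3(6) + 3(-1) = -5 ✓
  (2) 10 = 5 × 2, remainder 0 ✓
  (3) 6 = 3 × 2, remainder 0 ✓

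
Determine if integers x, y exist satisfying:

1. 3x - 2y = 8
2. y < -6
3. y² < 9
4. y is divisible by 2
No

A contradictory subset is {y < -6, y² < 9}. No integer assignment can satisfy these jointly:

  - y < -6: bounds one variable relative to a constant
  - y² < 9: restricts y to |y| ≤ 2

Direct contradiction: the bounds on y require y ≥ -2 and y ≤ -7 simultaneously, which is empty.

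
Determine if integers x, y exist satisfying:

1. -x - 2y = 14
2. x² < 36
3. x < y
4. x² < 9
No

A contradictory subset is {-x - 2y = 14, x < y, x² < 9}. No integer assignment can satisfy these jointly:

  - -x - 2y = 14: is a linear equation tying the variables together
  - x < y: bounds one variable relative to another variable
  - x² < 9: restricts x to |x| ≤ 2

Propagating the comparison: y > x and x ≥ -2 give y ≥ -1. Range argument: with x ∈ [-2, 2], y ∈ [-1, ∞], the left side of the equation is at most 4, but the right side is 14 > 4. No integer solution exists.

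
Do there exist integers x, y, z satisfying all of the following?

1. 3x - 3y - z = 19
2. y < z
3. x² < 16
Yes

Take x = 0, y = -5, z = -4. Substituting into each constraint:
  (1) 3(0) - 3(-5) + 4 = 19 ✓
  (2) -5 < -4 ✓
  (3) x² = (0)² = 0, and 0 < 16 ✓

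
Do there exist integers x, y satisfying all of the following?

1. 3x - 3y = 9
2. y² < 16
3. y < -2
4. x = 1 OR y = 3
No

A contradictory subset is {3x - 3y = 9, y < -2, x = 1 OR y = 3}. No integer assignment can satisfy these jointly:

  - 3x - 3y = 9: is a linear equation tying the variables together
  - y < -2: bounds one variable relative to a constant
  - x = 1 OR y = 3: forces a choice: either x = 1 or y = 3

Split on the disjunction (x = 1 OR y = 3):
  • If x = 1: the equation forces y = -2, which contradicts the bound y ≤ -3.
  • If y = 3: this contradicts the bound y ≤ -3.
Both branches are infeasible, so the system has no integer solution.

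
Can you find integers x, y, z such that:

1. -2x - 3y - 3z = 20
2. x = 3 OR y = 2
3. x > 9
Yes

Take x = 11, y = 2, z = -16. Substituting into each constraint:
  (1) -2(11) - 3(2) - 3(-16) = 20 ✓
  (2) y = 2, target 2 ✓ (second branch holds)
  (3) 11 > 9 ✓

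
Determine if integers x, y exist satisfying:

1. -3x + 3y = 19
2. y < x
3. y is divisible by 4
No

Even the single constraint (-3x + 3y = 19) is infeasible over the integers.

  - -3x + 3y = 19: every term on the left is divisible by 3, so the LHS ≡ 0 (mod 3), but the RHS 19 is not — no integer solution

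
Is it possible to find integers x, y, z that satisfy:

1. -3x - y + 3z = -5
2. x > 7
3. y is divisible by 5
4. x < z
Yes

Take x = 8, y = 20, z = 13. Substituting into each constraint:
  (1) -3(8) + (-20) + 3(13) = -5 ✓
  (2) 8 > 7 ✓
  (3) 20 = 5 × 4, remainder 0 ✓
  (4) 8 < 13 ✓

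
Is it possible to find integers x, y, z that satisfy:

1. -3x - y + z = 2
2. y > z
Yes

Take x = -1, y = 1, z = 0. Substituting into each constraint:
  (1) -3(-1) + (-1) + 0 = 2 ✓
  (2) 1 > 0 ✓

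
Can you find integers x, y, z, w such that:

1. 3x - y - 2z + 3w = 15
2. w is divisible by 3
Yes

Take x = 5, y = 0, z = 0, w = 0. Substituting into each constraint:
  (1) 3(5) + 0 - 2(0) + 3(0) = 15 ✓
  (2) 0 = 3 × 0, remainder 0 ✓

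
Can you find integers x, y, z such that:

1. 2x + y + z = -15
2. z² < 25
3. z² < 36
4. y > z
Yes

Take x = -8, y = 1, z = 0. Substituting into each constraint:
  (1) 2(-8) + 1 + 0 = -15 ✓
  (2) z² = (0)² = 0, and 0 < 25 ✓
  (3) z² = (0)² = 0, and 0 < 36 ✓
  (4) 1 > 0 ✓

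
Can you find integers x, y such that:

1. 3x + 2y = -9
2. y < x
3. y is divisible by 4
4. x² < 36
Yes

Take x = 5, y = -12. Substituting into each constraint:
  (1) 3(5) + 2(-12) = -9 ✓
  (2) -12 < 5 ✓
  (3) -12 = 4 × -3, remainder 0 ✓
  (4) x² = (5)² = 25, and 25 < 36 ✓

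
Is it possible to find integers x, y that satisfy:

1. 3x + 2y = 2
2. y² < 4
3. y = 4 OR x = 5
No

The full constraint system is jointly infeasible over the integers. Each constraint and what it forces:

  - 3x + 2y = 2: is a linear equation tying the variables together
  - y² < 4: restricts y to |y| ≤ 1
  - y = 4 OR x = 5: forces a choice: either y = 4 or x = 5

Split on the disjunction (y = 4 OR x = 5):
  • If y = 4: this contradicts y² < 4, which requires |y| ≤ 1.
  • If x = 5: with x = 5, every remaining term of the linear equation is divisible by 2, so the left side is ≡ 0 (mod 2); but the right side -13 ≡ 1 (mod 2). No integers can satisfy it.
Both branches are infeasible, so the system has no integer solution.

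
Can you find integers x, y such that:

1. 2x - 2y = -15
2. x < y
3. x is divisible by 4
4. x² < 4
No

Even the single constraint (2x - 2y = -15) is infeasible over the integers.

  - 2x - 2y = -15: every term on the left is divisible by 2, so the LHS ≡ 0 (mod 2), but the RHS -15 is not — no integer solution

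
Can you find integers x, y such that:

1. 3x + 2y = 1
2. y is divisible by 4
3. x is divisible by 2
No

A contradictory subset is {3x + 2y = 1, x is divisible by 2}. No integer assignment can satisfy these jointly:

  - 3x + 2y = 1: is a linear equation tying the variables together
  - x is divisible by 2: restricts x to multiples of 2

Modular obstruction: writing x = 2x', every remaining term of the linear equation is divisible by 2, so the left side is ≡ 0 (mod 2); but the right side 1 ≡ 1 (mod 2). No integers can satisfy it.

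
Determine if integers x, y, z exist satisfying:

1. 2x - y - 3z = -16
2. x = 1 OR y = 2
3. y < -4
Yes

Take x = 1, y = -6, z = 8. Substituting into each constraint:
  (1) 2(1) + 6 - 3(8) = -16 ✓
  (2) x = 1, target 1 ✓ (first branch holds)
  (3) -6 < -4 ✓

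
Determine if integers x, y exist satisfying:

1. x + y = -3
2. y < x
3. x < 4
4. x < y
No

A contradictory subset is {y < x, x < y}. No integer assignment can satisfy these jointly:

  - y < x: bounds one variable relative to another variable
  - x < y: bounds one variable relative to another variable

Direct contradiction: x > y and y > x cannot both hold.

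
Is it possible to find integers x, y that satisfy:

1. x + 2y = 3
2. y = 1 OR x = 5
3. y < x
Yes

Take x = 5, y = -1. Substituting into each constraint:
  (1) 5 + 2(-1) = 3 ✓
  (2) x = 5, target 5 ✓ (second branch holds)
  (3) -1 < 5 ✓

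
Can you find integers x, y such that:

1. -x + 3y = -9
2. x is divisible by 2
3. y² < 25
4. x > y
Yes

Take x = 0, y = -3. Substituting into each constraint:
  (1) 0 + 3(-3) = -9 ✓
  (2) 0 = 2 × 0, remainder 0 ✓
  (3) y² = (-3)² = 9, and 9 < 25 ✓
  (4) 0 > -3 ✓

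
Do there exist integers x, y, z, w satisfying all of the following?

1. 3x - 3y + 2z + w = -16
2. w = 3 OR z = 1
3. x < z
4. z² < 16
Yes

Take x = -3, y = 2, z = -2, w = 3. Substituting into each constraint:
  (1) 3(-3) - 3(2) + 2(-2) + 3 = -16 ✓
  (2) w = 3, target 3 ✓ (first branch holds)
  (3) -3 < -2 ✓
  (4) z² = (-2)² = 4, and 4 < 16 ✓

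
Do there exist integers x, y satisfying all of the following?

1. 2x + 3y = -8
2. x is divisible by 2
Yes

Take x = 2, y = -4. Substituting into each constraint:
  (1) 2(2) + 3(-4) = -8 ✓
  (2) 2 = 2 × 1, remainder 0 ✓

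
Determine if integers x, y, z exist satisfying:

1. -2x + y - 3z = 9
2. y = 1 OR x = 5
Yes

Take x = 5, y = 19, z = 0. Substituting into each constraint:
  (1) -2(5) + 19 - 3(0) = 9 ✓
  (2) x = 5, target 5 ✓ (second branch holds)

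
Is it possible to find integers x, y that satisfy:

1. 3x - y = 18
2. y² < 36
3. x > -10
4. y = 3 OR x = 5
Yes

Take x = 5, y = -3. Substituting into each constraint:
  (1) 3(5) + 3 = 18 ✓
  (2) y² = (-3)² = 9, and 9 < 36 ✓
  (3) 5 > -10 ✓
  (4) x = 5, target 5 ✓ (second branch holds)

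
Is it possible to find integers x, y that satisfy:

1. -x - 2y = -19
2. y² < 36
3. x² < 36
No

The full constraint system is jointly infeasible over the integers. Each constraint and what it forces:

  - -x - 2y = -19: is a linear equation tying the variables together
  - y² < 36: restricts y to |y| ≤ 5
  - x² < 36: restricts x to |x| ≤ 5

Range argument: with x ∈ [-5, 5], y ∈ [-5, 5], the left side of the equation is at least -15, but the right side is -19 < -15. No integer solution exists.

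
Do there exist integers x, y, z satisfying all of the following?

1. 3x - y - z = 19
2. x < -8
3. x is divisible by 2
Yes

Take x = -10, y = -49, z = 0. Substituting into each constraint:
  (1) 3(-10) + 49 + 0 = 19 ✓
  (2) -10 < -8 ✓
  (3) -10 = 2 × -5, remainder 0 ✓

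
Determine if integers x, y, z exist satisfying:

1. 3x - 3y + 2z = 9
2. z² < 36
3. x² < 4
Yes

Take x = 0, y = -3, z = 0. Substituting into each constraint:
  (1) 3(0) - 3(-3) + 2(0) = 9 ✓
  (2) z² = (0)² = 0, and 0 < 36 ✓
  (3) x² = (0)² = 0, and 0 < 4 ✓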